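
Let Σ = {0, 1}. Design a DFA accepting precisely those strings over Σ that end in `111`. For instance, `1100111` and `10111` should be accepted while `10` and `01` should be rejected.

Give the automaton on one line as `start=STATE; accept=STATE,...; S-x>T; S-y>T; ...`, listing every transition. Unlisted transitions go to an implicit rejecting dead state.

start=q0; accept=q3; q0-0>q0; q0-1>q1; q1-0>q0; q1-1>q2; q2-0>q0; q2-1>q3; q3-0>q0; q3-1>q3

Remember how much of `111` the current input suffix matches. State q0 means no match yet; q1 means the last symbol is `1`; q2 means the last 2 symbols are `11`; q3 means the last 3 symbols are `111`. Only q3 accepts. On a mismatch, fall back to the longest proper suffix that is still a prefix of `111`.
        0   1  
>  q0   q0  q1 
   q1   q0  q2 
   q2   q0  q3 
 * q3   q0  q3 
(> = start, * = accepting)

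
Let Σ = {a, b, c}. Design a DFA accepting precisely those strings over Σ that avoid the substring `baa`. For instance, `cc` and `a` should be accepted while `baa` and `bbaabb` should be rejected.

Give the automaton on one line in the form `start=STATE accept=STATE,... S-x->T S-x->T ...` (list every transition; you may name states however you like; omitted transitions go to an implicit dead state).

This is the complement of 'contains `baa`'. Use the same substring-matching states — q0 through q3 holding how much of `baa` has just been matched — but flip the accepting set: everything except the trap q3 accepts.
A 4-state machine:
        a   b   c  
>* q0   q0  q1  q0 
 * q1   q2  q1  q0 
 * q2   q3  q1  q0 
   q3   q3  q3  q3 
(> = start, * = accepting)

start=q0 accept=q0,q1,q2 q0-a->q0 q0-b->q1 q0-c->q0 q1-a->q2 q1-b->q1 q1-c->q0 q2-a->q3 q2-b->q1 q2-c->q0 q3-a->q3 q3-b->q3 q3-c->q3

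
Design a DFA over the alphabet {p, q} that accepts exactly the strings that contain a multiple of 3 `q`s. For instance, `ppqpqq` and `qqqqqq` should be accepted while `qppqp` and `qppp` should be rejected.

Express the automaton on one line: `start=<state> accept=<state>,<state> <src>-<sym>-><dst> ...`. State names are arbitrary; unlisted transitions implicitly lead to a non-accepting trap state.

start=A accept=A A-p->A A-q->B B-p->B B-q->C C-p->C C-q->A

Keep the running count of `q`s modulo 3: each `q` advances along the cycle A → B → C → A while other symbols loop. Accept at A.
A 3-state machine:
       p  q 
>* A   A  B 
   B   B  C 
   C   C  A 
(> = start, * = accepting)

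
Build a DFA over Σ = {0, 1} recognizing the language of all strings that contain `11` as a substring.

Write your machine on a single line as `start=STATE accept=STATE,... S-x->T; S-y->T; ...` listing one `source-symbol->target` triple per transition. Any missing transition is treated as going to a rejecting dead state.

start=q0; accept=q2; q0-0->q0; q0-1->q1; q1-0->q0; q1-1->q2; q2-0->q2; q2-1->q2

Track how much of `11` has been matched so far: state q0 is no progress, q2 is the absorbing accept state reached once `11` has occurred. Intermediate states record partial matches; on a mismatch, fall back to the longest reusable overlap.
3 states suffice.
        0   1  
>  q0   q0  q1 
   q1   q0  q2 
 * q2   q2  q2 
(> = start, * = accepting)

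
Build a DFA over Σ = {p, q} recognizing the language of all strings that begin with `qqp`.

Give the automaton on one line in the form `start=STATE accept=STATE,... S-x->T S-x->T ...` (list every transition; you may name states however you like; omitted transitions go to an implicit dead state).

Walk along `qqp` while the input agrees: from A take `q` to B, and so on. Any deviation drops to the rejecting sink E. Once D is reached the prefix is confirmed and every continuation is accepted.
5 states suffice.
       p  q 
>  A   E  B 
   B   E  C 
   C   D  E 
 * D   D  D 
   E   E  E 
(> = start, * = accepting)

start=A accept=D A-p->E A-q->B B-p->E B-q->C C-p->D C-q->E D-p->D D-q->D E-p->E E-q->E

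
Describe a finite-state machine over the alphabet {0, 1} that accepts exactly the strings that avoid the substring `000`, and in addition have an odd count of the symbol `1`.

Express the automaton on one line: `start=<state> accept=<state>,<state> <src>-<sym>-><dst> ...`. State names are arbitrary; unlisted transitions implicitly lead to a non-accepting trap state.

Run two small machines in parallel and take their product. One (4 states) tracks partial matches of the forbidden pattern `000`; the other (2 states) tracks the count of `1`s modulo 2. Each combined state is a pair, one component from each; accept when both components accept. After merging equivalent states the machine shrinks.
With 7 states:
        0   1  
>  s0   s1  s2 
   s1   s3  s2 
 * s2   s4  s0 
   s3   s5  s2 
 * s4   s6  s0 
   s5   s5  s5 
 * s6   s5  s0 
(> = start, * = accepting)

start=s0 accept=s2,s4,s6 s0-0->s1 s0-1->s2 s1-0->s3 s1-1->s2 s2-0->s4 s2-1->s0 s3-0->s5 s3-1->s2 s4-0->s6 s4-1->s0 s5-0->s5 s5-1->s5 s6-0->s5 s6-1->s0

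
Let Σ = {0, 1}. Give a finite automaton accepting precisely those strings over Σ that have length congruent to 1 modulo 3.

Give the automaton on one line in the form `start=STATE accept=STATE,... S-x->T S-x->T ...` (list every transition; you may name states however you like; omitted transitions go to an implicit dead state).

start=S0 accept=S1 S0-0->S1 S0-1->S1 S1-0->S2 S1-1->S2 S2-0->S0 S2-1->S0

Count input length modulo 3: every symbol advances one step around the cycle S0 → S1 → S2 → S0. Accept at S1.
A 3-state machine:
        0   1  
>  S0   S1  S1 
 * S1   S2  S2 
   S2   S0  S0 
(> = start, * = accepting)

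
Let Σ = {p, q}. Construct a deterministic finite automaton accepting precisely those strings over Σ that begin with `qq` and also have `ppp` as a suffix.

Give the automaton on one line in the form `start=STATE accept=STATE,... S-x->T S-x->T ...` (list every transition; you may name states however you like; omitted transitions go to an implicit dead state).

start=S0 accept=S9 S0-p->S1 S0-q->S2 S1-p->S3 S1-q->S4 S2-p->S1 S2-q->S5 S3-p->S6 S3-q->S4 S4-p->S1 S4-q->S4 S5-p->S7 S5-q->S5 S6-p->S6 S6-q->S4 S7-p->S8 S7-q->S5 S8-p->S9 S8-q->S5 S9-p->S9 S9-q->S5

Handle the two conditions separately and then intersect. The first has 4 states tracking whether the input so far still matches the prefix `qq`; the second has 4 states tracking how much of the suffix `ppp` has currently been matched. A product state is a pair (one from each), accepting exactly when both do.
10 states suffice.
        p   q  
>  S0   S1  S2 
   S1   S3  S4 
   S2   S1  S5 
   S3   S6  S4 
   S4   S1  S4 
   S5   S7  S5 
   S6   S6  S4 
   S7   S8  S5 
   S8   S9  S5 
 * S9   S9  S5 
(> = start, * = accepting)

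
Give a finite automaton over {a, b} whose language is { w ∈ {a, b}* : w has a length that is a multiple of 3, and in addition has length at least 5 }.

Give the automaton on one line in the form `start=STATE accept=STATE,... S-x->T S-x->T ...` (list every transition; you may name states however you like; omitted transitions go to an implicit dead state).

Build one automaton per condition and run them in lockstep. One (3 states) tracks the input length modulo 3; the other (7 states) tracks the input length, saturating at 6. Each combined state is a pair, one component from each; accept when both components accept.
9 states suffice.
        a   b  
>  q0   q1  q1 
   q1   q2  q2 
   q2   q3  q3 
   q3   q4  q4 
   q4   q5  q5 
   q5   q6  q6 
 * q6   q7  q7 
   q7   q8  q8 
   q8   q6  q6 
(> = start, * = accepting)

start=q0 accept=q6 q0-a->q1 q0-b->q1 q1-a->q2 q1-b->q2 q2-a->q3 q2-b->q3 q3-a->q4 q3-b->q4 q4-a->q5 q4-b->q5 q5-a->q6 q5-b->q6 q6-a->q7 q6-b->q7 q7-a->q8 q7-b->q8 q8-a->q6 q8-b->q6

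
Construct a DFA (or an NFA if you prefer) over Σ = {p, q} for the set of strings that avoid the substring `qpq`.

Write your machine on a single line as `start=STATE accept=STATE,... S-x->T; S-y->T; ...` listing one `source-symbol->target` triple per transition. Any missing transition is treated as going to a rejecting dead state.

This is the complement of 'contains `qpq`'. Use the same substring-matching states — s0 through s3 holding how much of `qpq` has just been matched — but flip the accepting set: everything except the trap s3 accepts.
With 4 states:
        p   q  
>* s0   s0  s1 
 * s1   s2  s1 
 * s2   s0  s3 
   s3   s3  s3 
(> = start, * = accepting)

start=s0; accept=s0,s1,s2; s0-p->s0; s0-q->s1; s1-p->s2; s1-q->s1; s2-p->s0; s2-q->s3; s3-p->s3; s3-q->s3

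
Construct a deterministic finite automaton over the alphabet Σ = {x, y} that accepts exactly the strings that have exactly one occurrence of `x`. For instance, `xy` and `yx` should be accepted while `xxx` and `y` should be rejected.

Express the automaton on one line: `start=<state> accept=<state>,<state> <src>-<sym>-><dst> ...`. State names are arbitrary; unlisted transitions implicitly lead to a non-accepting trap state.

Count `x`s, saturating at 2: state s0 means no `x` yet, s1 means one `x` seen, s2 means more than one. Each `x` increments (capped at s2); other symbols loop. Accept from {s1}.
3 states suffice.
        x   y  
>  s0   s1  s0 
 * s1   s2  s1 
   s2   s2  s2 
(> = start, * = accepting)

start=s0 accept=s1 s0-x->s1 s0-y->s0 s1-x->s2 s1-y->s1 s2-x->s2 s2-y->s2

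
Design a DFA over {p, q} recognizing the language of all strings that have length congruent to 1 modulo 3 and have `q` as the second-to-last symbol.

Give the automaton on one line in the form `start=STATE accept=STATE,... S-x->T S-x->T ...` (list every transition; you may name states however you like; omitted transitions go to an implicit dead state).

start=S0 accept=S13,S14 S0-p->S1 S0-q->S2 S1-p->S3 S1-q->S4 S2-p->S5 S2-q->S6 S3-p->S7 S3-q->S8 S4-p->S9 S4-q->S10 S5-p->S7 S5-q->S8 S6-p->S9 S6-q->S10 S7-p->S11 S7-q->S12 S8-p->S13 S8-q->S14 S9-p->S11 S9-q->S12 S10-p->S13 S10-q->S14 S11-p->S3 S11-q->S4 S12-p->S5 S12-q->S6 S13-p->S3 S13-q->S4 S14-p->S5 S14-q->S6

Handle the two conditions separately and then intersect. One (3 states) tracks the input length modulo 3; the other (7 states) tracks the last 2 symbols read. Each combined state is a pair, one component from each; accept when both components accept.
With 15 states:
          p    q  
>  S0     S1   S2 
   S1     S3   S4 
   S2     S5   S6 
   S3     S7   S8 
   S4     S9  S10 
   S5     S7   S8 
   S6     S9  S10 
   S7    S11  S12 
   S8    S13  S14 
   S9    S11  S12 
   S10   S13  S14 
   S11    S3   S4 
   S12    S5   S6 
 * S13    S3   S4 
 * S14    S5   S6 
(> = start, * = accepting)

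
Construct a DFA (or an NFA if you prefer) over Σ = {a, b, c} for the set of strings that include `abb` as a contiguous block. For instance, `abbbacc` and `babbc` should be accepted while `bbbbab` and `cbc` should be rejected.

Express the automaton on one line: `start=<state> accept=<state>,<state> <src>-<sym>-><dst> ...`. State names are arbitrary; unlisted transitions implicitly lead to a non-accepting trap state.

Track how much of `abb` has been matched so far: state s0 is no progress, s3 is the absorbing accept state reached once `abb` has occurred. Intermediate states record partial matches; on a mismatch, fall back to the longest reusable overlap.
4 states suffice.
        a   b   c  
>  s0   s1  s0  s0 
   s1   s1  s2  s0 
   s2   s1  s3  s0 
 * s3   s3  s3  s3 
(> = start, * = accepting)

start=s0 accept=s3 s0-a->s1 s0-b->s0 s0-c->s0 s1-a->s1 s1-b->s2 s1-c->s0 s2-a->s1 s2-b->s3 s2-c->s0 s3-a->s3 s3-b->s3 s3-c->s3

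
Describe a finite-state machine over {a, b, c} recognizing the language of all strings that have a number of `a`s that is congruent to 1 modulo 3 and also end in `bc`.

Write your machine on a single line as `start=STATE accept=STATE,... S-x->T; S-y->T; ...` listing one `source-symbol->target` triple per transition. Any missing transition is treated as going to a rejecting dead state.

start=s0; accept=s4; s0-a->s1; s0-b->s0; s0-c->s0; s1-a->s2; s1-b->s3; s1-c->s1; s2-a->s0; s2-b->s2; s2-c->s2; s3-a->s2; s3-b->s3; s3-c->s4; s4-a->s2; s4-b->s3; s4-c->s1

Build one automaton per condition and run them in lockstep. One (3 states) tracks the count of `a`s modulo 3; the other (3 states) tracks how much of the suffix `bc` has currently been matched. Each combined state is a pair, one component from each; accept when both components accept. Minimizing collapses redundant product states.
5 states suffice.
        a   b   c  
>  s0   s1  s0  s0 
   s1   s2  s3  s1 
   s2   s0  s2  s2 
   s3   s2  s3  s4 
 * s4   s2  s3  s1 
(> = start, * = accepting)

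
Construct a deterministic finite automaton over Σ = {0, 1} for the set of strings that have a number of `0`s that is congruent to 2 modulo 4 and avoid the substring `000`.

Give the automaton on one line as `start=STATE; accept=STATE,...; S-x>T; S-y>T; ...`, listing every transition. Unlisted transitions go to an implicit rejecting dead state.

Handle the two conditions separately and then intersect. The first has 4 states tracking the count of `0`s modulo 4; the second has 4 states tracking partial matches of the forbidden pattern `000`. A product state is a pair (one from each), accepting exactly when both do. Minimizing collapses redundant product states.
          0    1  
>  q0     q1   q0 
   q1     q2   q3 
 * q2     q4   q5 
   q3     q6   q3 
   q4     q4   q4 
 * q5     q7   q5 
 * q6     q8   q5 
   q7     q9  q10 
   q8     q4  q10 
   q9     q4   q0 
   q10   q11  q10 
   q11   q12   q0 
   q12    q4   q3 
(> = start, * = accepting)

start=q0; accept=q2,q5,q6; q0-0>q1; q0-1>q0; q1-0>q2; q1-1>q3; q2-0>q4; q2-1>q5; q3-0>q6; q3-1>q3; q4-0>q4; q4-1>q4; q5-0>q7; q5-1>q5; q6-0>q8; q6-1>q5; q7-0>q9; q7-1>q10; q8-0>q4; q8-1>q10; q9-0>q4; q9-1>q0; q10-0>q11; q10-1>q10; q11-0>q12; q11-1>q0; q12-0>q4; q12-1>q3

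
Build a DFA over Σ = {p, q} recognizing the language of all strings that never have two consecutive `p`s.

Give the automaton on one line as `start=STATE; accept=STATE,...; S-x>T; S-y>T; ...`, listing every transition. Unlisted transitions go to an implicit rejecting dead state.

start=S0; accept=S0,S1; S0-p>S1; S0-q>S0; S1-p>S2; S1-q>S0; S2-p>S2; S2-q>S2

Track partial matches of the forbidden pattern `pp`. State S2 is a dead state reached once `pp` has occurred; every other state accepts. S0 means no part of `pp` is currently matched.
A 3-state machine:
        p   q  
>* S0   S1  S0 
 * S1   S2  S0 
   S2   S2  S2 
(> = start, * = accepting)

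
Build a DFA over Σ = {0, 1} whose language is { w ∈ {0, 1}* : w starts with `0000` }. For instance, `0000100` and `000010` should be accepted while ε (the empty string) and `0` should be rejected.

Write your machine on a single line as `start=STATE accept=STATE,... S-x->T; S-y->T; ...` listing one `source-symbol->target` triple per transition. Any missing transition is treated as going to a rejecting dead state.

Walk along `0000` while the input agrees: from q0 take `0` to q1, and so on. Any deviation drops to the rejecting sink q5. Once q4 is reached the prefix is confirmed and every continuation is accepted.
With 6 states:
        0   1  
>  q0   q1  q5 
   q1   q2  q5 
   q2   q3  q5 
   q3   q4  q5 
 * q4   q4  q4 
   q5   q5  q5 
(> = start, * = accepting)

start=q0; accept=q4; q0-0->q1; q0-1->q5; q1-0->q2; q1-1->q5; q2-0->q3; q2-1->q5; q3-0->q4; q3-1->q5; q4-0->q4; q4-1->q4; q5-0->q5; q5-1->q5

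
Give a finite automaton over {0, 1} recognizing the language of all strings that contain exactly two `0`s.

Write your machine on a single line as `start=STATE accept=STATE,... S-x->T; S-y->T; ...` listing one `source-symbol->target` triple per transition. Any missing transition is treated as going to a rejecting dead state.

Only the number of `0`s matters, and only up to 3. Make a chain q0 → q1 → q2 → q3 advanced by each `0` (with q3 absorbing); every other symbol self-loops. The accepting set is {q2}.
With 4 states:
        0   1  
>  q0   q1  q0 
   q1   q2  q1 
 * q2   q3  q2 
   q3   q3  q3 
(> = start, * = accepting)

start=q0; accept=q2; q0-0->q1; q0-1->q0; q1-0->q2; q1-1->q1; q2-0->q3; q2-1->q2; q3-0->q3; q3-1->q3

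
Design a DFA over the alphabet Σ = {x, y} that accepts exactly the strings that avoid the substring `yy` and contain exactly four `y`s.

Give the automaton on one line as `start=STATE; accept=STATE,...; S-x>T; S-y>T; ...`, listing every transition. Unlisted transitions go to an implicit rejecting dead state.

start=q0; accept=q8; q0-x>q0; q0-y>q1; q1-x>q2; q1-y>q3; q2-x>q2; q2-y>q4; q3-x>q3; q3-y>q3; q4-x>q5; q4-y>q3; q5-x>q5; q5-y>q6; q6-x>q7; q6-y>q3; q7-x>q7; q7-y>q8; q8-x>q8; q8-y>q3

Handle the two conditions separately and then intersect. One (3 states) tracks partial matches of the forbidden pattern `yy`; the other (6 states) tracks the count of `y`s, saturating at 5. Each combined state is a pair, one component from each; accept when both components accept. Equivalent product states are then merged.
        x   y  
>  q0   q0  q1 
   q1   q2  q3 
   q2   q2  q4 
   q3   q3  q3 
   q4   q5  q3 
   q5   q5  q6 
   q6   q7  q3 
   q7   q7  q8 
 * q8   q8  q3 
(> = start, * = accepting)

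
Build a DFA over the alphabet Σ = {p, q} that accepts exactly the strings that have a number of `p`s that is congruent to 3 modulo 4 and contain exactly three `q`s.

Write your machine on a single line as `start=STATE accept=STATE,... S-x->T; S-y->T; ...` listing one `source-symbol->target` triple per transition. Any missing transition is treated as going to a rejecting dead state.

start=s0; accept=s17; s0-p->s1; s0-q->s2; s1-p->s3; s1-q->s4; s2-p->s4; s2-q->s5; s3-p->s6; s3-q->s7; s4-p->s7; s4-q->s8; s5-p->s8; s5-q->s9; s6-p->s0; s6-q->s10; s7-p->s10; s7-q->s11; s8-p->s11; s8-q->s12; s9-p->s12; s9-q->s13; s10-p->s2; s10-q->s14; s11-p->s14; s11-q->s15; s12-p->s15; s12-q->s16; s13-p->s16; s13-q->s13; s14-p->s5; s14-q->s17; s15-p->s17; s15-q->s18; s16-p->s18; s16-q->s16; s17-p->s9; s17-q->s19; s18-p->s19; s18-q->s18; s19-p->s13; s19-q->s19

Build one automaton per condition and run them in lockstep. One (4 states) tracks the count of `p`s modulo 4; the other (5 states) tracks the count of `q`s, saturating at 4. Each combined state is a pair, one component from each; accept when both components accept.
          p    q  
>  s0     s1   s2 
   s1     s3   s4 
   s2     s4   s5 
   s3     s6   s7 
   s4     s7   s8 
   s5     s8   s9 
   s6     s0  s10 
   s7    s10  s11 
   s8    s11  s12 
   s9    s12  s13 
   s10    s2  s14 
   s11   s14  s15 
   s12   s15  s16 
   s13   s16  s13 
   s14    s5  s17 
   s15   s17  s18 
   s16   s18  s16 
 * s17    s9  s19 
   s18   s19  s18 
   s19   s13  s19 
(> = start, * = accepting)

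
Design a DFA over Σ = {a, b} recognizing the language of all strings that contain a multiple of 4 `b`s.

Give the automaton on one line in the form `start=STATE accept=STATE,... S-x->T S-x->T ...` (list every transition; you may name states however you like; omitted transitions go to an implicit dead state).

start=s0 accept=s0 s0-a->s0 s0-b->s1 s1-a->s1 s1-b->s2 s2-a->s2 s2-b->s3 s3-a->s3 s3-b->s0

The only thing that matters is how many `b`s have appeared, reduced mod 4. Use one state per residue: s0 for 0, …, s3 for 3. Reading `b` moves to the next residue; anything else stays put. s0 is accepting.
A 4-state machine:
        a   b  
>* s0   s0  s1 
   s1   s1  s2 
   s2   s2  s3 
   s3   s3  s0 
(> = start, * = accepting)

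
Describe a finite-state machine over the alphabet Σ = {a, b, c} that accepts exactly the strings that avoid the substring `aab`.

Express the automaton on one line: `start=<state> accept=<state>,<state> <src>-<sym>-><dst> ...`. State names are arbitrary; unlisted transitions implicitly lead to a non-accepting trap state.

start=S0 accept=S0,S1,S2 S0-a->S1 S0-b->S0 S0-c->S0 S1-a->S2 S1-b->S0 S1-c->S0 S2-a->S2 S2-b->S3 S2-c->S0 S3-a->S3 S3-b->S3 S3-c->S3

This is the complement of 'contains `aab`'. Use the same substring-matching states — S0 through S3 holding how much of `aab` has just been matched — but flip the accepting set: everything except the trap S3 accepts.
        a   b   c  
>* S0   S1  S0  S0 
 * S1   S2  S0  S0 
 * S2   S2  S3  S0 
   S3   S3  S3  S3 
(> = start, * = accepting)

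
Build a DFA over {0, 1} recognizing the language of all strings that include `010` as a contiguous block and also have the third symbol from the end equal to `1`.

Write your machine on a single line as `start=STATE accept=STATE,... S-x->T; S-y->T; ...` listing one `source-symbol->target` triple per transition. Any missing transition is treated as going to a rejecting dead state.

Build one automaton per condition and run them in lockstep. The first has 4 states tracking whether and how much of `010` has been seen; the second has 15 states tracking the last 3 symbols read. A product state is a pair (one from each), accepting exactly when both do. Minimizing collapses redundant product states.
With 11 states:
          0    1  
>  S0     S1   S0 
   S1     S1   S2 
   S2     S3   S0 
   S3     S4   S5 
 * S4     S6   S7 
 * S5     S3   S8 
   S6     S6   S7 
   S7     S3   S8 
   S8     S9  S10 
 * S9     S4   S5 
 * S10    S9  S10 
(> = start, * = accepting)

start=S0; accept=S4,S5,S9,S10; S0-0->S1; S0-1->S0; S1-0->S1; S1-1->S2; S2-0->S3; S2-1->S0; S3-0->S4; S3-1->S5; S4-0->S6; S4-1->S7; S5-0->S3; S5-1->S8; S6-0->S6; S6-1->S7; S7-0->S3; S7-1->S8; S8-0->S9; S8-1->S10; S9-0->S4; S9-1->S5; S10-0->S9; S10-1->S10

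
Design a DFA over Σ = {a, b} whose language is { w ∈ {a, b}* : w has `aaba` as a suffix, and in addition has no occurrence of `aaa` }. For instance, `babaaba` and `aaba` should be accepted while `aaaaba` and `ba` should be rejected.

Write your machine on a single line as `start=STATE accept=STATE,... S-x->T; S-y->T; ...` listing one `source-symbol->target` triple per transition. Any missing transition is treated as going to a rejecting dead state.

start=q0; accept=q6; q0-a->q1; q0-b->q0; q1-a->q2; q1-b->q0; q2-a->q3; q2-b->q4; q3-a->q3; q3-b->q5; q4-a->q6; q4-b->q0; q5-a->q7; q5-b->q8; q6-a->q2; q6-b->q0; q7-a->q3; q7-b->q8; q8-a->q9; q8-b->q8; q9-a->q3; q9-b->q8

Build one automaton per condition and run them in lockstep. One (5 states) tracks how much of the suffix `aaba` has currently been matched; the other (4 states) tracks partial matches of the forbidden pattern `aaa`. Each combined state is a pair, one component from each; accept when both components accept.
With 10 states:
        a   b  
>  q0   q1  q0 
   q1   q2  q0 
   q2   q3  q4 
   q3   q3  q5 
   q4   q6  q0 
   q5   q7  q8 
 * q6   q2  q0 
   q7   q3  q8 
   q8   q9  q8 
   q9   q3  q8 
(> = start, * = accepting)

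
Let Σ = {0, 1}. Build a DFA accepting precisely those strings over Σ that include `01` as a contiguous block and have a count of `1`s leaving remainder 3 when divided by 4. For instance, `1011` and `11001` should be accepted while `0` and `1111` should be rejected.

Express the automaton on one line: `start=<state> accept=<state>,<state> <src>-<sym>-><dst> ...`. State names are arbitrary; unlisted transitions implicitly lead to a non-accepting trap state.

start=q0 accept=q7 q0-0->q1 q0-1->q2 q1-0->q1 q1-1->q3 q2-0->q3 q2-1->q4 q3-0->q3 q3-1->q5 q4-0->q5 q4-1->q6 q5-0->q5 q5-1->q7 q6-0->q8 q6-1->q0 q7-0->q7 q7-1->q1 q8-0->q8 q8-1->q1

Handle the two conditions separately and then intersect. The first has 3 states tracking whether and how much of `01` has been seen; the second has 4 states tracking the count of `1`s modulo 4. A product state is a pair (one from each), accepting exactly when both do. Minimizing collapses redundant product states.
9 states suffice.
        0   1  
>  q0   q1  q2 
   q1   q1  q3 
   q2   q3  q4 
   q3   q3  q5 
   q4   q5  q6 
   q5   q5  q7 
   q6   q8  q0 
 * q7   q7  q1 
   q8   q8  q1 
(> = start, * = accepting)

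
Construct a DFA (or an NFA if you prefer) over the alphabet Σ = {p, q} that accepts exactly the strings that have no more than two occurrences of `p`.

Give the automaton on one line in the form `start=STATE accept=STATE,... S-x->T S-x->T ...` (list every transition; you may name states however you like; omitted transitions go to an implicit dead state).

start=s0 accept=s0,s1,s2 s0-p->s1 s0-q->s0 s1-p->s2 s1-q->s1 s2-p->s3 s2-q->s2 s3-p->s3 s3-q->s3

Count `p`s, saturating at 3: states s0 through s2 mean 0 through 2 `p`s seen; s3 means more than 2. Each `p` increments (capped at s3); other symbols loop. Accept from {s0, s1, s2}.
With 4 states:
        p   q  
>* s0   s1  s0 
 * s1   s2  s1 
 * s2   s3  s2 
   s3   s3  s3 
(> = start, * = accepting)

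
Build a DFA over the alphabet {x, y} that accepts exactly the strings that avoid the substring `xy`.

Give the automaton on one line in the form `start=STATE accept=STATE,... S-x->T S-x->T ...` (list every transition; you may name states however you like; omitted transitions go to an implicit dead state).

start=A accept=A,B A-x->B A-y->A B-x->B B-y->C C-x->C C-y->C

Track partial matches of the forbidden pattern `xy`. State C is a dead state reached once `xy` has occurred; every other state accepts. A means no part of `xy` is currently matched.
A 3-state machine:
       x  y 
>* A   B  A 
 * B   B  C 
   C   C  C 
(> = start, * = accepting)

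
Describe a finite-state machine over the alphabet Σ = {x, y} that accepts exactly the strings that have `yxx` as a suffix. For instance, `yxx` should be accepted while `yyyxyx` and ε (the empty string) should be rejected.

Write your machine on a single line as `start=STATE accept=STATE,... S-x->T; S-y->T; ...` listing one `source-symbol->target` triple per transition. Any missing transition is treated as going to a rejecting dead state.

Remember how much of `yxx` the current input suffix matches. State A means no match yet; B means the last symbol is `y`; C means the last 2 symbols are `yx`; D means the last 3 symbols are `yxx`. Only D accepts. On a mismatch, fall back to the longest proper suffix that is still a prefix of `yxx`.
A 4-state machine:
       x  y 
>  A   A  B 
   B   C  B 
   C   D  B 
 * D   A  B 
(> = start, * = accepting)

start=A; accept=D; A-x->A; A-y->B; B-x->C; B-y->B; C-x->D; C-y->B; D-x->A; D-y->B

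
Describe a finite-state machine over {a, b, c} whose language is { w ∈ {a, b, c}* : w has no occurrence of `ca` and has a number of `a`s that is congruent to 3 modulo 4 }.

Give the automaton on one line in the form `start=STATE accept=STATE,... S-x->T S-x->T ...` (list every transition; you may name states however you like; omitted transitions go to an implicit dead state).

start=q0 accept=q6,q8 q0-a->q1 q0-b->q0 q0-c->q2 q1-a->q3 q1-b->q1 q1-c->q4 q2-a->q5 q2-b->q0 q2-c->q2 q3-a->q6 q3-b->q3 q3-c->q7 q4-a->q5 q4-b->q1 q4-c->q4 q5-a->q5 q5-b->q5 q5-c->q5 q6-a->q0 q6-b->q6 q6-c->q8 q7-a->q5 q7-b->q3 q7-c->q7 q8-a->q5 q8-b->q6 q8-c->q8

Build one automaton per condition and run them in lockstep. One (3 states) tracks partial matches of the forbidden pattern `ca`; the other (4 states) tracks the count of `a`s modulo 4. Each combined state is a pair, one component from each; accept when both components accept. After merging equivalent states the machine shrinks.
9 states suffice.
        a   b   c  
>  q0   q1  q0  q2 
   q1   q3  q1  q4 
   q2   q5  q0  q2 
   q3   q6  q3  q7 
   q4   q5  q1  q4 
   q5   q5  q5  q5 
 * q6   q0  q6  q8 
   q7   q5  q3  q7 
 * q8   q5  q6  q8 
(> = start, * = accepting)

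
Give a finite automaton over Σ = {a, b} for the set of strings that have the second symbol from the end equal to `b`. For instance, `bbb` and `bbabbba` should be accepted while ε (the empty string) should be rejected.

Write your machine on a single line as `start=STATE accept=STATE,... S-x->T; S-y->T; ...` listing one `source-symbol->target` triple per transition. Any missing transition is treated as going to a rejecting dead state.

A DFA must remember the last 2 symbols (since which symbol is second-to-last isn't known until the input ends). Use one state per possible window of the last ≤2 symbols; accept from those whose window starts with `b`.
A 7-state machine:
        a   b  
>  s0   s1  s2 
   s1   s3  s4 
   s2   s5  s6 
   s3   s3  s4 
   s4   s5  s6 
 * s5   s3  s4 
 * s6   s5  s6 
(> = start, * = accepting)

start=s0; accept=s5,s6; s0-a->s1; s0-b->s2; s1-a->s3; s1-b->s4; s2-a->s5; s2-b->s6; s3-a->s3; s3-b->s4; s4-a->s5; s4-b->s6; s5-a->s3; s5-b->s4; s6-a->s5; s6-b->s6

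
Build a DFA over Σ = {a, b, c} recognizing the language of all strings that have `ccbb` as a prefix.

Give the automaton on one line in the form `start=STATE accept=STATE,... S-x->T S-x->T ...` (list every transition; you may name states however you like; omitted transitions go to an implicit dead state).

start=q0 accept=q4 q0-a->q5 q0-b->q5 q0-c->q1 q1-a->q5 q1-b->q5 q1-c->q2 q2-a->q5 q2-b->q3 q2-c->q5 q3-a->q5 q3-b->q4 q3-c->q5 q4-a->q4 q4-b->q4 q4-c->q4 q5-a->q5 q5-b->q5 q5-c->q5

Walk along `ccbb` while the input agrees: from q0 take `c` to q1, and so on. Any deviation drops to the rejecting sink q5. Once q4 is reached the prefix is confirmed and every continuation is accepted.
A 6-state machine:
        a   b   c  
>  q0   q5  q5  q1 
   q1   q5  q5  q2 
   q2   q5  q3  q5 
   q3   q5  q4  q5 
 * q4   q4  q4  q4 
   q5   q5  q5  q5 
(> = start, * = accepting)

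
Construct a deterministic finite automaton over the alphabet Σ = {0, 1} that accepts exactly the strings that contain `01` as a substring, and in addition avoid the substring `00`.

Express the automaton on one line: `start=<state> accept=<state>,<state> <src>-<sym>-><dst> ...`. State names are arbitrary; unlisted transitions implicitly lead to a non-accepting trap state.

Build one automaton per condition and run them in lockstep. The first has 3 states tracking whether and how much of `01` has been seen; the second has 3 states tracking partial matches of the forbidden pattern `00`. A product state is a pair (one from each), accepting exactly when both do. Equivalent product states are then merged.
        0   1  
>  s0   s1  s0 
   s1   s2  s3 
   s2   s2  s2 
 * s3   s4  s3 
 * s4   s2  s3 
(> = start, * = accepting)

start=s0 accept=s3,s4 s0-0->s1 s0-1->s0 s1-0->s2 s1-1->s3 s2-0->s2 s2-1->s2 s3-0->s4 s3-1->s3 s4-0->s2 s4-1->s3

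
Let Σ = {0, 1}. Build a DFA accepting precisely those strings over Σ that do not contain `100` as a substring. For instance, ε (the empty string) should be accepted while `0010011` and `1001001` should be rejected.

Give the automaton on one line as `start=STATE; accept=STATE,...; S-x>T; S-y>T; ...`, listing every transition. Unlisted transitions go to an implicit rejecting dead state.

start=A; accept=A,B,C; A-0>A; A-1>B; B-0>C; B-1>B; C-0>D; C-1>B; D-0>D; D-1>D

This is the complement of 'contains `100`'. Use the same substring-matching states — A through D holding how much of `100` has just been matched — but flip the accepting set: everything except the trap D accepts.
       0  1 
>* A   A  B 
 * B   C  B 
 * C   D  B 
   D   D  D 
(> = start, * = accepting)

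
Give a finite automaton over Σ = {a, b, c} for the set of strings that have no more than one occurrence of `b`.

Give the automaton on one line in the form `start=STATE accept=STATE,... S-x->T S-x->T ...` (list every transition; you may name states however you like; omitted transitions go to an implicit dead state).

start=q0 accept=q0,q1 q0-a->q0 q0-b->q1 q0-c->q0 q1-a->q1 q1-b->q2 q1-c->q1 q2-a->q2 q2-b->q2 q2-c->q2

Only the number of `b`s matters, and only up to 2. Make a chain q0 → q1 → q2 advanced by each `b` (with q2 absorbing); every other symbol self-loops. The accepting set is {q0, q1}.
A 3-state machine:
        a   b   c  
>* q0   q0  q1  q0 
 * q1   q1  q2  q1 
   q2   q2  q2  q2 
(> = start, * = accepting)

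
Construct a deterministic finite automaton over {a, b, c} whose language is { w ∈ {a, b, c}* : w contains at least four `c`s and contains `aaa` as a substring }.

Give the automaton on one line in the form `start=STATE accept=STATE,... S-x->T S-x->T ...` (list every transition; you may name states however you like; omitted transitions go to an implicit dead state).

start=q0 accept=q21,q23 q0-a->q1 q0-b->q0 q0-c->q2 q1-a->q3 q1-b->q0 q1-c->q2 q2-a->q4 q2-b->q2 q2-c->q5 q3-a->q6 q3-b->q0 q3-c->q2 q4-a->q7 q4-b->q2 q4-c->q5 q5-a->q8 q5-b->q5 q5-c->q9 q6-a->q6 q6-b->q6 q6-c->q10 q7-a->q10 q7-b->q2 q7-c->q5 q8-a->q11 q8-b->q5 q8-c->q9 q9-a->q12 q9-b->q9 q9-c->q13 q10-a->q10 q10-b->q10 q10-c->q14 q11-a->q14 q11-b->q5 q11-c->q9 q12-a->q15 q12-b->q9 q12-c->q13 q13-a->q16 q13-b->q13 q13-c->q17 q14-a->q14 q14-b->q14 q14-c->q18 q15-a->q18 q15-b->q9 q15-c->q13 q16-a->q19 q16-b->q13 q16-c->q17 q17-a->q20 q17-b->q17 q17-c->q17 q18-a->q18 q18-b->q18 q18-c->q21 q19-a->q21 q19-b->q13 q19-c->q17 q20-a->q22 q20-b->q17 q20-c->q17 q21-a->q21 q21-b->q21 q21-c->q23 q22-a->q23 q22-b->q17 q22-c->q17 q23-a->q23 q23-b->q23 q23-c->q23

Handle the two conditions separately and then intersect. The first has 6 states tracking the count of `c`s, saturating at 5; the second has 4 states tracking whether and how much of `aaa` has been seen. A product state is a pair (one from each), accepting exactly when both do.
24 states suffice.
          a    b    c  
>  q0     q1   q0   q2 
   q1     q3   q0   q2 
   q2     q4   q2   q5 
   q3     q6   q0   q2 
   q4     q7   q2   q5 
   q5     q8   q5   q9 
   q6     q6   q6  q10 
   q7    q10   q2   q5 
   q8    q11   q5   q9 
   q9    q12   q9  q13 
   q10   q10  q10  q14 
   q11   q14   q5   q9 
   q12   q15   q9  q13 
   q13   q16  q13  q17 
   q14   q14  q14  q18 
   q15   q18   q9  q13 
   q16   q19  q13  q17 
   q17   q20  q17  q17 
   q18   q18  q18  q21 
   q19   q21  q13  q17 
   q20   q22  q17  q17 
 * q21   q21  q21  q23 
   q22   q23  q17  q17 
 * q23   q23  q23  q23 
(> = start, * = accepting)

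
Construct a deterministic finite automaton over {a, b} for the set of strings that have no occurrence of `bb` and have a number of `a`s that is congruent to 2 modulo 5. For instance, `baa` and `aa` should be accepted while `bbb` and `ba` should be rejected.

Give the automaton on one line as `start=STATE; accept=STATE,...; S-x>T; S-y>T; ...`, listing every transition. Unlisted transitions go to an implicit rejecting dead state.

Run two small machines in parallel and take their product. The first has 3 states tracking partial matches of the forbidden pattern `bb`; the second has 5 states tracking the count of `a`s modulo 5. A product state is a pair (one from each), accepting exactly when both do. After merging equivalent states the machine shrinks.
An 11-state machine:
          a    b  
>  S0     S1   S2 
   S1     S3   S4 
   S2     S1   S5 
 * S3     S6   S7 
   S4     S3   S5 
   S5     S5   S5 
   S6     S8   S9 
 * S7     S6   S5 
   S8     S0  S10 
   S9     S8   S5 
   S10    S0   S5 
(> = start, * = accepting)

start=S0; accept=S3,S7; S0-a>S1; S0-b>S2; S1-a>S3; S1-b>S4; S2-a>S1; S2-b>S5; S3-a>S6; S3-b>S7; S4-a>S3; S4-b>S5; S5-a>S5; S5-b>S5; S6-a>S8; S6-b>S9; S7-a>S6; S7-b>S5; S8-a>S0; S8-b>S10; S9-a>S8; S9-b>S5; S10-a>S0; S10-b>S5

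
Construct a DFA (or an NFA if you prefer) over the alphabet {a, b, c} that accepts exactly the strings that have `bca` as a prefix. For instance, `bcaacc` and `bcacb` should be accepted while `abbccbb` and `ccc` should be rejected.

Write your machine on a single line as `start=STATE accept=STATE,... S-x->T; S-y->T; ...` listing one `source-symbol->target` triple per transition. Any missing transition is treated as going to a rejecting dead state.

start=q0; accept=q3; q0-a->q4; q0-b->q1; q0-c->q4; q1-a->q4; q1-b->q4; q1-c->q2; q2-a->q3; q2-b->q4; q2-c->q4; q3-a->q3; q3-b->q3; q3-c->q3; q4-a->q4; q4-b->q4; q4-c->q4

Check the first 3 symbols one by one: q0 through q2 record how many have matched `bca` so far; any wrong symbol goes to the dead state q4. After all 3 match we enter the accepting sink q3.
        a   b   c  
>  q0   q4  q1  q4 
   q1   q4  q4  q2 
   q2   q3  q4  q4 
 * q3   q3  q3  q3 
   q4   q4  q4  q4 
(> = start, * = accepting)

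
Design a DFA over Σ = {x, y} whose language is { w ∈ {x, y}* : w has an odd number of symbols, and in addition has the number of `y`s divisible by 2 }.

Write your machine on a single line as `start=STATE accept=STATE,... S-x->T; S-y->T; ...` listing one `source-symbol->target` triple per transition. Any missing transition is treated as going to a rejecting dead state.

start=S0; accept=S1; S0-x->S1; S0-y->S2; S1-x->S0; S1-y->S3; S2-x->S3; S2-y->S0; S3-x->S2; S3-y->S1

Build one automaton per condition and run them in lockstep. The first has 2 states tracking the input length modulo 2; the second has 2 states tracking the count of `y`s modulo 2. A product state is a pair (one from each), accepting exactly when both do.
        x   y  
>  S0   S1  S2 
 * S1   S0  S3 
   S2   S3  S0 
   S3   S2  S1 
(> = start, * = accepting)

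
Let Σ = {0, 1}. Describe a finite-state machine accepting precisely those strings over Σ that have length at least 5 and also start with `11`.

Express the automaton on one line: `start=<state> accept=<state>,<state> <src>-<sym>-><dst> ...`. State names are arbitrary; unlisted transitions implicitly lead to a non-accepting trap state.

Run two small machines in parallel and take their product. The first has 7 states tracking the input length, saturating at 6; the second has 4 states tracking whether the input so far still matches the prefix `11`. A product state is a pair (one from each), accepting exactly when both do.
13 states suffice.
       0  1 
>  A   B  C 
   B   D  D 
   C   D  E 
   D   F  F 
   E   G  G 
   F   H  H 
   G   I  I 
   H   J  J 
   I   K  K 
   J   L  L 
 * K   M  M 
   L   L  L 
 * M   M  M 
(> = start, * = accepting)

start=A accept=K,M A-0->B A-1->C B-0->D B-1->D C-0->D C-1->E D-0->F D-1->F E-0->G E-1->G F-0->H F-1->H G-0->I G-1->I H-0->J H-1->J I-0->K I-1->K J-0->L J-1->L K-0->M K-1->M L-0->L L-1->L M-0->M M-1->M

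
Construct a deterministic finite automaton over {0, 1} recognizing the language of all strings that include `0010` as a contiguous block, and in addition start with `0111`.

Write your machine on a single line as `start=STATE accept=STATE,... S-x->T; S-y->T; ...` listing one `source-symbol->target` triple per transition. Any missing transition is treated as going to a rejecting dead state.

start=S0; accept=S13; S0-0->S1; S0-1->S2; S1-0->S3; S1-1->S4; S2-0->S5; S2-1->S2; S3-0->S3; S3-1->S6; S4-0->S5; S4-1->S7; S5-0->S3; S5-1->S2; S6-0->S8; S6-1->S2; S7-0->S5; S7-1->S9; S8-0->S8; S8-1->S8; S9-0->S10; S9-1->S9; S10-0->S11; S10-1->S9; S11-0->S11; S11-1->S12; S12-0->S13; S12-1->S9; S13-0->S13; S13-1->S13

Build one automaton per condition and run them in lockstep. One (5 states) tracks whether and how much of `0010` has been seen; the other (6 states) tracks whether the input so far still matches the prefix `0111`. Each combined state is a pair, one component from each; accept when both components accept.
14 states suffice.
          0    1  
>  S0     S1   S2 
   S1     S3   S4 
   S2     S5   S2 
   S3     S3   S6 
   S4     S5   S7 
   S5     S3   S2 
   S6     S8   S2 
   S7     S5   S9 
   S8     S8   S8 
   S9    S10   S9 
   S10   S11   S9 
   S11   S11  S12 
   S12   S13   S9 
 * S13   S13  S13 
(> = start, * = accepting)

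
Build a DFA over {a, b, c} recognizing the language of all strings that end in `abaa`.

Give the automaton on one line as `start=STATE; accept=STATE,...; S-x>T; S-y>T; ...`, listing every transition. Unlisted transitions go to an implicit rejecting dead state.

start=q0; accept=q4; q0-a>q1; q0-b>q0; q0-c>q0; q1-a>q1; q1-b>q2; q1-c>q0; q2-a>q3; q2-b>q0; q2-c>q0; q3-a>q4; q3-b>q2; q3-c>q0; q4-a>q1; q4-b>q2; q4-c>q0

Let each state record the length of the longest suffix of the input read so far that is also a prefix of `abaa`. q1 means the last symbol is `a`; q2 means the last 2 symbols are `ab`; q3 means the last 3 symbols are `aba`; q4 means the last 4 symbols are `abaa`. Accept only at q4, where the string currently ends in `abaa`.
        a   b   c  
>  q0   q1  q0  q0 
   q1   q1  q2  q0 
   q2   q3  q0  q0 
   q3   q4  q2  q0 
 * q4   q1  q2  q0 
(> = start, * = accepting)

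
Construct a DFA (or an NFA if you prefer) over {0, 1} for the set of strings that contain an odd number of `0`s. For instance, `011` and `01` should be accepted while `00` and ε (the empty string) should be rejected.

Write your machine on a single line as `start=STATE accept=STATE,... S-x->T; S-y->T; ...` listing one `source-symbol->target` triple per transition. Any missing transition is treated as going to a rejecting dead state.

start=A; accept=B; A-0->B; A-1->A; B-0->A; B-1->B

The only thing that matters is how many `0`s have appeared, reduced mod 2. Use one state per residue: A for 0, …, B for 1. Reading `0` moves to the next residue; anything else stays put. B is accepting.
A 2-state machine:
       0  1 
>  A   B  A 
 * B   A  B 
(> = start, * = accepting)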